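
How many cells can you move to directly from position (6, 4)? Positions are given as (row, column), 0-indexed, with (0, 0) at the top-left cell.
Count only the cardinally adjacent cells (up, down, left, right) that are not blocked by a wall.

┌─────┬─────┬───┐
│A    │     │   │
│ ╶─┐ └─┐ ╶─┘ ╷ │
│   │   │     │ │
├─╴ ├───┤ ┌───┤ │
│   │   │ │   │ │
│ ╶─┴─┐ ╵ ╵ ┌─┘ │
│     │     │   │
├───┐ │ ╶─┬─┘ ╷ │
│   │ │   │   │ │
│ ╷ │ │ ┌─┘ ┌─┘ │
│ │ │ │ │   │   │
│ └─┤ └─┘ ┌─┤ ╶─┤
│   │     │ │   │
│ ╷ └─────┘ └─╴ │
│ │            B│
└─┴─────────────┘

Checking passable neighbors of (6, 4):
Neighbors: (5, 4), (6, 3)
Count: 2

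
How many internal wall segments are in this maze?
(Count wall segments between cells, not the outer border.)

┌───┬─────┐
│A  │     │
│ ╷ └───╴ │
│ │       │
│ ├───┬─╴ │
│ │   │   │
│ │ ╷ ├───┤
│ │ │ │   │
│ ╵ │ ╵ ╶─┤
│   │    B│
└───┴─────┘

Counting internal wall segments:
Total internal walls: 16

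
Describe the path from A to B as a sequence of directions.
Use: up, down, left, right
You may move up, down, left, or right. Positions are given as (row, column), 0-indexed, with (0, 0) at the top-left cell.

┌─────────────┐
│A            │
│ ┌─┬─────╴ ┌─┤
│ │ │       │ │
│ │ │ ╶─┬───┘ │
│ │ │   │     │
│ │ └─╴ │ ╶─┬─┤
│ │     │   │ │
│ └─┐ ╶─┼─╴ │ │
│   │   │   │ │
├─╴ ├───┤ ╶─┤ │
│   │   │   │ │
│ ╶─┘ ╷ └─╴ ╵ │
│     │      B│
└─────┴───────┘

Finding the path and converting it to directions:
Path through cells: (0,0) → (1,0) → (2,0) → (3,0) → (4,0) → (4,1) → (5,1) → (5,0) → (6,0) → (6,1) → (6,2) → (5,2) → (5,3) → (6,3) → (6,4) → (6,5) → (6,6)
Directions: down, down, down, down, right, down, left, down, right, right, up, right, down, right, right, right

Solution:

┌─────────────┐
│A            │
│ ┌─┬─────╴ ┌─┤
│↓│ │       │ │
│ │ │ ╶─┬───┘ │
│↓│ │   │     │
│ │ └─╴ │ ╶─┬─┤
│↓│     │   │ │
│ └─┐ ╶─┼─╴ │ │
│↳ ↓│   │   │ │
├─╴ ├───┤ ╶─┤ │
│↓ ↲│↱ ↓│   │ │
│ ╶─┘ ╷ └─╴ ╵ │
│↳ → ↑│↳ → → B│
└─────┴───────┘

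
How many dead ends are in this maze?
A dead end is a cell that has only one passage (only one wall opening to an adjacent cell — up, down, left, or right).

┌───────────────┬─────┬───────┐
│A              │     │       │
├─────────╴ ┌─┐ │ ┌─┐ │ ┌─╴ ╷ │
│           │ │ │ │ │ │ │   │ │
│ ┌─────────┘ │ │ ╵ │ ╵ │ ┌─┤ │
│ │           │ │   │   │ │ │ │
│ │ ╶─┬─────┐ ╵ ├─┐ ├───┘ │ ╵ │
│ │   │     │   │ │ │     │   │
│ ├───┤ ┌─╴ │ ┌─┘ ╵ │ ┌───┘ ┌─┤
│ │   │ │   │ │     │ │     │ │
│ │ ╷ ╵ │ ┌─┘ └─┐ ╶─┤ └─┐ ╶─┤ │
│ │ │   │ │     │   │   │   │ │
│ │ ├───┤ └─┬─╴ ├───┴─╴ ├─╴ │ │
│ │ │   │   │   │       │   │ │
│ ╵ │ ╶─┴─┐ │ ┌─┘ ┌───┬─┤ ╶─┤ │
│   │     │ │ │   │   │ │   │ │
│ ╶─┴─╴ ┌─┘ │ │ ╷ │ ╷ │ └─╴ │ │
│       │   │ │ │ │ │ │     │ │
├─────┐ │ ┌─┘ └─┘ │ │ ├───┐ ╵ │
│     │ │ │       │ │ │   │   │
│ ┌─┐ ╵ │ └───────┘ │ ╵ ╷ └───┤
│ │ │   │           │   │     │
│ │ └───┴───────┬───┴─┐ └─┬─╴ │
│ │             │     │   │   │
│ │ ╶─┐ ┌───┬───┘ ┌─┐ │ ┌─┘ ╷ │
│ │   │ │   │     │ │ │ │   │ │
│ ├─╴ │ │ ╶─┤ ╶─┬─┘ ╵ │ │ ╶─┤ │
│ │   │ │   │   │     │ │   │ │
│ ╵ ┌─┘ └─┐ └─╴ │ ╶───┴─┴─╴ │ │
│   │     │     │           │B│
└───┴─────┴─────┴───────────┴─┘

Checking each cell for number of passages:

Dead ends found at positions:
  (0, 0)
  (1, 6)
  (1, 9)
  (2, 13)
  (3, 2)
  (3, 8)
  (4, 7)
  (4, 11)
  (4, 14)
  (5, 5)
  (5, 9)
  (6, 3)
  (7, 4)
  (7, 11)
  (8, 7)
  (9, 5)
  (10, 1)
  (11, 7)
  (11, 12)
  (12, 5)
  (12, 9)
  (13, 11)
  (14, 2)
  (14, 4)
  (14, 14)
Total dead ends: 25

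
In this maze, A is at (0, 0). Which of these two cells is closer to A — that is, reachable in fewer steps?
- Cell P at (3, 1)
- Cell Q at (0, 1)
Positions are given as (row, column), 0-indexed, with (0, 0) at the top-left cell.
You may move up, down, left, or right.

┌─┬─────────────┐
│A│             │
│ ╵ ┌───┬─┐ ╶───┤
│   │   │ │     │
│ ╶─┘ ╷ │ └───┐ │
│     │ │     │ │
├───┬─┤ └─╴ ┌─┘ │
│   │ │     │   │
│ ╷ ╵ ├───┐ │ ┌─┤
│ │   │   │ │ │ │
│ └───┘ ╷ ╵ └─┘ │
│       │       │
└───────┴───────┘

Shortest path A → P at (3, 1): 22 steps
Shortest path A → Q at (0, 1): 3 steps

Q is closer (3 steps vs 22 steps).

Path to P:

┌─┬─────────────┐
│A│             │
│ ╵ ┌───┬─┐ ╶───┤
│↓  │↱ ↓│ │     │
│ ╶─┘ ╷ │ └───┐ │
│↳ → ↑│↓│     │ │
├───┬─┤ └─╴ ┌─┘ │
│↱ P│ │↳ → ↓│   │
│ ╷ ╵ ├───┐ │ ┌─┤
│↑│   │↓ ↰│↓│ │ │
│ └───┘ ╷ ╵ └─┘ │
│↑ ← ← ↲│↑ ↲    │
└───────┴───────┘

Path to Q:

┌─┬─────────────┐
│A│Q            │
│ ╵ ┌───┬─┐ ╶───┤
│↳ ↑│   │ │     │
│ ╶─┘ ╷ │ └───┐ │
│     │ │     │ │
├───┬─┤ └─╴ ┌─┘ │
│   │ │     │   │
│ ╷ ╵ ├───┐ │ ┌─┤
│ │   │   │ │ │ │
│ └───┘ ╷ ╵ └─┘ │
│       │       │
└───────┴───────┘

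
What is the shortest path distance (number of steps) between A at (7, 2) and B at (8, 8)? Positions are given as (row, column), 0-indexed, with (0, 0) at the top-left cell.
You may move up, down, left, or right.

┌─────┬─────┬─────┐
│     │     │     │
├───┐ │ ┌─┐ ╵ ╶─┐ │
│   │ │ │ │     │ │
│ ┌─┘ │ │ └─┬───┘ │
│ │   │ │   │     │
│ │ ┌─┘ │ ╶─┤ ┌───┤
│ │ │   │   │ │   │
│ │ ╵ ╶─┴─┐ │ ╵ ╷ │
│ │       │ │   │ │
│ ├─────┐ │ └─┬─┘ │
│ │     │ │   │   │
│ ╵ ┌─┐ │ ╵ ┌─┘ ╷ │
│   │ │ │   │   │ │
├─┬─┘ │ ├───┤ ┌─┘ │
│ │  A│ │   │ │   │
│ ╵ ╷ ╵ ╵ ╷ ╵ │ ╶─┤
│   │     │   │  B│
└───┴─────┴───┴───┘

Finding path from (7, 2) to (8, 8):
Path: (7,2) → (8,2) → (8,3) → (8,4) → (7,4) → (7,5) → (8,5) → (8,6) → (7,6) → (6,6) → (6,7) → (5,7) → (5,8) → (6,8) → (7,8) → (7,7) → (8,7) → (8,8)
Distance: 17 steps

Solution:

┌─────┬─────┬─────┐
│     │     │     │
├───┐ │ ┌─┐ ╵ ╶─┐ │
│   │ │ │ │     │ │
│ ┌─┘ │ │ └─┬───┘ │
│ │   │ │   │     │
│ │ ┌─┘ │ ╶─┤ ┌───┤
│ │ │   │   │ │   │
│ │ ╵ ╶─┴─┐ │ ╵ ╷ │
│ │       │ │   │ │
│ ├─────┐ │ └─┬─┘ │
│ │     │ │   │↱ ↓│
│ ╵ ┌─┐ │ ╵ ┌─┘ ╷ │
│   │ │ │   │↱ ↑│↓│
├─┬─┘ │ ├───┤ ┌─┘ │
│ │  A│ │↱ ↓│↑│↓ ↲│
│ ╵ ╷ ╵ ╵ ╷ ╵ │ ╶─┤
│   │↳ → ↑│↳ ↑│↳ B│
└───┴─────┴───┴───┘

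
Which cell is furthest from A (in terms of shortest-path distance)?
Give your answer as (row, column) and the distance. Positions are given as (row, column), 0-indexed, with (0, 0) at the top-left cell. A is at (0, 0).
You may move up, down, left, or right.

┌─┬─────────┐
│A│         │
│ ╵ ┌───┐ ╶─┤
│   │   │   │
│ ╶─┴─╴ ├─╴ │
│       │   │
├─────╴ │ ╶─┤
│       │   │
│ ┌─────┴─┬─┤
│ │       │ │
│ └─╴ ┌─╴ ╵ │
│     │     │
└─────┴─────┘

Computing BFS distances from A to all cells:
Furthest cell: (4, 5)
Distance: 19 steps

Path from A to the furthest cell:

┌─┬─────────┐
│A│         │
│ ╵ ┌───┐ ╶─┤
│↓  │   │   │
│ ╶─┴─╴ ├─╴ │
│↳ → → ↓│   │
├─────╴ │ ╶─┤
│↓ ← ← ↲│   │
│ ┌─────┴─┬─┤
│↓│  ↱ → ↓│B│
│ └─╴ ┌─╴ ╵ │
│↳ → ↑│  ↳ ↑│
└─────┴─────┘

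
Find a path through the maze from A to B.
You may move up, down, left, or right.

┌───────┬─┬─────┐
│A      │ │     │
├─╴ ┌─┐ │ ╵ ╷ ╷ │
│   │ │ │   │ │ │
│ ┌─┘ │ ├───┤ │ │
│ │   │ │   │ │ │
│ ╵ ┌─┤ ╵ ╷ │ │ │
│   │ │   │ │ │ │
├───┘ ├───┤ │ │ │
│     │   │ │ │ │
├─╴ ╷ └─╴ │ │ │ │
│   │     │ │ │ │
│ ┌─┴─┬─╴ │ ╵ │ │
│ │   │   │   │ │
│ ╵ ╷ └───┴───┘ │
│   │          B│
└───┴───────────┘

Finding the shortest path through the maze:
Path length: 28 steps
Directions: right → right → right → down → down → down → right → up → right → down → down → down → down → right → up → up → up → up → up → up → right → down → down → down → down → down → down → down

Solution:

┌───────┬─┬─────┐
│A → → ↓│ │  ↱ ↓│
├─╴ ┌─┐ │ ╵ ╷ ╷ │
│   │ │↓│   │↑│↓│
│ ┌─┘ │ ├───┤ │ │
│ │   │↓│↱ ↓│↑│↓│
│ ╵ ┌─┤ ╵ ╷ │ │ │
│   │ │↳ ↑│↓│↑│↓│
├───┘ ├───┤ │ │ │
│     │   │↓│↑│↓│
├─╴ ╷ └─╴ │ │ │ │
│   │     │↓│↑│↓│
│ ┌─┴─┬─╴ │ ╵ │ │
│ │   │   │↳ ↑│↓│
│ ╵ ╷ └───┴───┘ │
│   │          B│
└───┴───────────┘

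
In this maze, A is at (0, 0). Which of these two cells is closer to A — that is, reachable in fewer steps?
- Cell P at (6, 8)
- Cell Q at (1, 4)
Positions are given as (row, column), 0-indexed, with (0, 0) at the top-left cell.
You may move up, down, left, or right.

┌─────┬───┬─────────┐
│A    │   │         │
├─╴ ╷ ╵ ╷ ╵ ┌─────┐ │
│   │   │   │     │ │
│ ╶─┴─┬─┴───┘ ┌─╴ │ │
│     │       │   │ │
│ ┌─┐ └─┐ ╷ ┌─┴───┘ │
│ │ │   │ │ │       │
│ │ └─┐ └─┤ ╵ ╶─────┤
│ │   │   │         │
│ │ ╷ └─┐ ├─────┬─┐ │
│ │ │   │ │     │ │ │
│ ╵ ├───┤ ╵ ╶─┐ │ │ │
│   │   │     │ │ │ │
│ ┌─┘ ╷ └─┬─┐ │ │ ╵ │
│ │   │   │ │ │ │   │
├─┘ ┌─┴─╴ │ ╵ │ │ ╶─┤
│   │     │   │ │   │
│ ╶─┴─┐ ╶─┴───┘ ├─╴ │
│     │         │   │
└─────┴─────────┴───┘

Shortest path A → P at (6, 8): 28 steps
Shortest path A → Q at (1, 4): 7 steps

Q is closer (7 steps vs 28 steps).

Path to P:

┌─────┬───┬─────────┐
│A → ↓│↱ ↓│↱ → → → ↓│
├─╴ ╷ ╵ ╷ ╵ ┌─────┐ │
│   │↳ ↑│↳ ↑│     │↓│
│ ╶─┴─┬─┴───┘ ┌─╴ │ │
│     │       │   │↓│
│ ┌─┐ └─┐ ╷ ┌─┴───┘ │
│ │ │   │ │ │↓ ← ← ↲│
│ │ └─┐ └─┤ ╵ ╶─────┤
│ │   │   │  ↳ → → ↓│
│ │ ╷ └─┐ ├─────┬─┐ │
│ │ │   │ │     │ │↓│
│ ╵ ├───┤ ╵ ╶─┐ │ │ │
│   │   │     │ │P│↓│
│ ┌─┘ ╷ └─┬─┐ │ │ ╵ │
│ │   │   │ │ │ │↑ ↲│
├─┘ ┌─┴─╴ │ ╵ │ │ ╶─┤
│   │     │   │ │   │
│ ╶─┴─┐ ╶─┴───┘ ├─╴ │
│     │         │   │
└─────┴─────────┴───┘

Path to Q:

┌─────┬───┬─────────┐
│A → ↓│↱ ↓│         │
├─╴ ╷ ╵ ╷ ╵ ┌─────┐ │
│   │↳ ↑│Q  │     │ │
│ ╶─┴─┬─┴───┘ ┌─╴ │ │
│     │       │   │ │
│ ┌─┐ └─┐ ╷ ┌─┴───┘ │
│ │ │   │ │ │       │
│ │ └─┐ └─┤ ╵ ╶─────┤
│ │   │   │         │
│ │ ╷ └─┐ ├─────┬─┐ │
│ │ │   │ │     │ │ │
│ ╵ ├───┤ ╵ ╶─┐ │ │ │
│   │   │     │ │ │ │
│ ┌─┘ ╷ └─┬─┐ │ │ ╵ │
│ │   │   │ │ │ │   │
├─┘ ┌─┴─╴ │ ╵ │ │ ╶─┤
│   │     │   │ │   │
│ ╶─┴─┐ ╶─┴───┘ ├─╴ │
│     │         │   │
└─────┴─────────┴───┘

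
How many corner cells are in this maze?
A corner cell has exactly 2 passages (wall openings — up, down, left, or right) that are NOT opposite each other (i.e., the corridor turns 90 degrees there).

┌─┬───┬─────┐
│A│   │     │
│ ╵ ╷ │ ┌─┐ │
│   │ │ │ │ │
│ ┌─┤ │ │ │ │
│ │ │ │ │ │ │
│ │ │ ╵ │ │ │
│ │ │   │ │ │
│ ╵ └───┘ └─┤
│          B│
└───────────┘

Counting corner cells (2 non-opposite passages):
Total corners: 8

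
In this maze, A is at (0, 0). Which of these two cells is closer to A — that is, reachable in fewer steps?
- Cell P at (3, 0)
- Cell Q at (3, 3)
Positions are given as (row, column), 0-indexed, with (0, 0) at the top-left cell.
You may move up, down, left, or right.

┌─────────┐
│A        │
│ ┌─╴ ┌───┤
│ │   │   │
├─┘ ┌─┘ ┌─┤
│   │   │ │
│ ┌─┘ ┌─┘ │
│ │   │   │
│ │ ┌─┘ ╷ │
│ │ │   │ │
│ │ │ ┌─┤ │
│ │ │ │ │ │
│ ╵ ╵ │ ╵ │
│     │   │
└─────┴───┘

Shortest path A → P at (3, 0): 7 steps
Shortest path A → Q at (3, 3): 16 steps

P is closer (7 steps vs 16 steps).

Path to P:

┌─────────┐
│A → ↓    │
│ ┌─╴ ┌───┤
│ │↓ ↲│   │
├─┘ ┌─┘ ┌─┤
│↓ ↲│   │ │
│ ┌─┘ ┌─┘ │
│P│   │   │
│ │ ┌─┘ ╷ │
│ │ │   │ │
│ │ │ ┌─┤ │
│ │ │ │ │ │
│ ╵ ╵ │ ╵ │
│     │   │
└─────┴───┘

Path to Q:

┌─────────┐
│A → ↓    │
│ ┌─╴ ┌───┤
│ │↓ ↲│   │
├─┘ ┌─┘ ┌─┤
│↓ ↲│   │ │
│ ┌─┘ ┌─┘ │
│↓│   │Q  │
│ │ ┌─┘ ╷ │
│↓│ │↱ ↑│ │
│ │ │ ┌─┤ │
│↓│ │↑│ │ │
│ ╵ ╵ │ ╵ │
│↳ → ↑│   │
└─────┴───┘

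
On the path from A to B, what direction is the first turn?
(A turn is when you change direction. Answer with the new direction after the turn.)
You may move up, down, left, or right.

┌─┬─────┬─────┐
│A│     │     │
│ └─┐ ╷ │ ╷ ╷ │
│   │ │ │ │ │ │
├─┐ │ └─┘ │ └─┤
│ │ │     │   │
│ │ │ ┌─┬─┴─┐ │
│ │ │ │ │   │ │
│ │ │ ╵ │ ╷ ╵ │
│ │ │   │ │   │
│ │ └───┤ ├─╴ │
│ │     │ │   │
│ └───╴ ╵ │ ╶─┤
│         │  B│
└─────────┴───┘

Directions: down, right, down, down, down, down, right, right, down, right, up, up, up, right, down, right, down, left, down, right
First turn direction: right

Solution:

┌─┬─────┬─────┐
│A│     │     │
│ └─┐ ╷ │ ╷ ╷ │
│↳ ↓│ │ │ │ │ │
├─┐ │ └─┘ │ └─┤
│ │↓│     │   │
│ │ │ ┌─┬─┴─┐ │
│ │↓│ │ │↱ ↓│ │
│ │ │ ╵ │ ╷ ╵ │
│ │↓│   │↑│↳ ↓│
│ │ └───┤ ├─╴ │
│ │↳ → ↓│↑│↓ ↲│
│ └───╴ ╵ │ ╶─┤
│      ↳ ↑│↳ B│
└─────────┴───┘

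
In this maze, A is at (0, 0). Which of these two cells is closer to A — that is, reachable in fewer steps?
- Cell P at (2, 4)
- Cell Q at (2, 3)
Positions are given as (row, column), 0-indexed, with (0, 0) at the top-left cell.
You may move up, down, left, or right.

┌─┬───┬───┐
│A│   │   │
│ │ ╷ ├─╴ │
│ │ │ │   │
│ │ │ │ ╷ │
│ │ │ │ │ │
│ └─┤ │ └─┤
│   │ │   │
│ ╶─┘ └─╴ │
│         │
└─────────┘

Shortest path A → P at (2, 4): 14 steps
Shortest path A → Q at (2, 3): 11 steps

Q is closer (11 steps vs 14 steps).

Path to P:

┌─┬───┬───┐
│A│   │   │
│ │ ╷ ├─╴ │
│↓│ │ │↱ ↓│
│ │ │ │ ╷ │
│↓│ │ │↑│P│
│ └─┤ │ └─┤
│↓  │ │↑ ↰│
│ ╶─┘ └─╴ │
│↳ → → → ↑│
└─────────┘

Path to Q:

┌─┬───┬───┐
│A│   │   │
│ │ ╷ ├─╴ │
│↓│ │ │   │
│ │ │ │ ╷ │
│↓│ │ │Q│ │
│ └─┤ │ └─┤
│↓  │ │↑ ↰│
│ ╶─┘ └─╴ │
│↳ → → → ↑│
└─────────┘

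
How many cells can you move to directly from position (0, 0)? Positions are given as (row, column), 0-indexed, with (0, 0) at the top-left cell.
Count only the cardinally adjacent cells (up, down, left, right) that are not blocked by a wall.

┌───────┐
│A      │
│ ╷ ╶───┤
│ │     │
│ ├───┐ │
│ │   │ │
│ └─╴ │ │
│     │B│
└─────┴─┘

Checking passable neighbors of (0, 0):
Neighbors: (1, 0), (0, 1)
Count: 2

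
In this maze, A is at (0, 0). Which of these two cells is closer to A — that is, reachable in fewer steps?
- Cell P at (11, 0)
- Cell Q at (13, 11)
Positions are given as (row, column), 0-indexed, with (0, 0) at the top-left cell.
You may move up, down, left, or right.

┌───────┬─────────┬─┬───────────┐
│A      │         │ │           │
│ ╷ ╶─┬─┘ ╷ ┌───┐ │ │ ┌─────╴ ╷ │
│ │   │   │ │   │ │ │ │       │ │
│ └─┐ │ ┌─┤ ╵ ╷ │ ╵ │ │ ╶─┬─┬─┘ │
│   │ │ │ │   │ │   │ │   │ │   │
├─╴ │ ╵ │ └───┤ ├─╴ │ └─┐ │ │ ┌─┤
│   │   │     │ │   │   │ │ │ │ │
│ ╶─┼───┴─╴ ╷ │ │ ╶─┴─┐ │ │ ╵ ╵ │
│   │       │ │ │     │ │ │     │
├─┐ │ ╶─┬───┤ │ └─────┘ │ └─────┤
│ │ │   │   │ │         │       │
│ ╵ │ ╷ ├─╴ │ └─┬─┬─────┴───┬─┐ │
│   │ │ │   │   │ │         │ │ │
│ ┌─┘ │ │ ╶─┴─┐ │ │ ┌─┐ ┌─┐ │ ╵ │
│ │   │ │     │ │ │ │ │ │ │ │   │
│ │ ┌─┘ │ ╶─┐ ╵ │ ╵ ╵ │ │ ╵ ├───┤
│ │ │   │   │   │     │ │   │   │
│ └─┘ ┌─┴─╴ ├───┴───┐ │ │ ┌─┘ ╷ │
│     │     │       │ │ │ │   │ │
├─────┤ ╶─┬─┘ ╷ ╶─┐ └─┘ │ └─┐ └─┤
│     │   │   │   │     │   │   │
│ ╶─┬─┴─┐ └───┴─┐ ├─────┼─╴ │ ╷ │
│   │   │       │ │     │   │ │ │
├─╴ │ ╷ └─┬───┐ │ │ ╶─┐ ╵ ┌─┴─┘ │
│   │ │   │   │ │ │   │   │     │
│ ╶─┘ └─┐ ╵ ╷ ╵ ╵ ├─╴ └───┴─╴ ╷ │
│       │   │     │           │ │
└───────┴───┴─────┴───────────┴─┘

Shortest path A → P at (11, 0): 67 steps
Shortest path A → Q at (13, 11): 84 steps

P is closer (67 steps vs 84 steps).

Path to P:

┌───────┬─────────┬─┬───────────┐
│A      │         │ │           │
│ ╷ ╶─┬─┘ ╷ ┌───┐ │ │ ┌─────╴ ╷ │
│↓│   │   │ │   │ │ │ │       │ │
│ └─┐ │ ┌─┤ ╵ ╷ │ ╵ │ │ ╶─┬─┬─┘ │
│↳ ↓│ │ │ │   │ │   │ │   │ │   │
├─╴ │ ╵ │ └───┤ ├─╴ │ └─┐ │ │ ┌─┤
│↓ ↲│   │  ↱ ↓│ │   │   │ │ │ │ │
│ ╶─┼───┴─╴ ╷ │ │ ╶─┴─┐ │ │ ╵ ╵ │
│↳ ↓│↱ → → ↑│↓│ │     │ │ │     │
├─┐ │ ╶─┬───┤ │ └─────┘ │ └─────┤
│ │↓│↑ ↰│   │↓│         │       │
│ ╵ │ ╷ ├─╴ │ └─┬─┬─────┴───┬─┐ │
│↓ ↲│ │↑│   │↳ ↓│ │         │ │ │
│ ┌─┘ │ │ ╶─┴─┐ │ │ ┌─┐ ┌─┐ │ ╵ │
│↓│   │↑│↓ ← ↰│↓│ │ │ │ │ │ │   │
│ │ ┌─┘ │ ╶─┐ ╵ │ ╵ ╵ │ │ ╵ ├───┤
│↓│ │↱ ↑│↳ ↓│↑ ↲│     │ │   │   │
│ └─┘ ┌─┴─╴ ├───┴───┐ │ │ ┌─┘ ╷ │
│↳ → ↑│↓ ← ↲│       │ │ │ │   │ │
├─────┤ ╶─┬─┘ ╷ ╶─┐ └─┘ │ └─┐ └─┤
│     │↳ ↓│   │   │     │   │   │
│ ╶─┬─┴─┐ └───┴─┐ ├─────┼─╴ │ ╷ │
│P ↰│↓ ↰│↳ → → ↓│ │     │   │ │ │
├─╴ │ ╷ └─┬───┐ │ │ ╶─┐ ╵ ┌─┴─┘ │
│↱ ↑│↓│↑ ↰│↓ ↰│↓│ │   │   │     │
│ ╶─┘ └─┐ ╵ ╷ ╵ ╵ ├─╴ └───┴─╴ ╷ │
│↑ ← ↲  │↑ ↲│↑ ↲  │           │ │
└───────┴───┴─────┴───────────┴─┘

Path to Q:

┌───────┬─────────┬─┬───────────┐
│A      │         │ │           │
│ ╷ ╶─┬─┘ ╷ ┌───┐ │ │ ┌─────╴ ╷ │
│↓│   │   │ │   │ │ │ │       │ │
│ └─┐ │ ┌─┤ ╵ ╷ │ ╵ │ │ ╶─┬─┬─┘ │
│↳ ↓│ │ │ │   │ │   │ │   │ │   │
├─╴ │ ╵ │ └───┤ ├─╴ │ └─┐ │ │ ┌─┤
│↓ ↲│   │  ↱ ↓│ │   │   │ │ │ │ │
│ ╶─┼───┴─╴ ╷ │ │ ╶─┴─┐ │ │ ╵ ╵ │
│↳ ↓│↱ → → ↑│↓│ │     │ │ │     │
├─┐ │ ╶─┬───┤ │ └─────┘ │ └─────┤
│ │↓│↑ ↰│   │↓│         │       │
│ ╵ │ ╷ ├─╴ │ └─┬─┬─────┴───┬─┐ │
│↓ ↲│ │↑│   │↳ ↓│ │    ↱ → ↓│ │ │
│ ┌─┘ │ │ ╶─┴─┐ │ │ ┌─┐ ┌─┐ │ ╵ │
│↓│   │↑│↓ ← ↰│↓│ │ │ │↑│ │↓│   │
│ │ ┌─┘ │ ╶─┐ ╵ │ ╵ ╵ │ │ ╵ ├───┤
│↓│ │↱ ↑│↳ ↓│↑ ↲│     │↑│↓ ↲│   │
│ └─┘ ┌─┴─╴ ├───┴───┐ │ │ ┌─┘ ╷ │
│↳ → ↑│↓ ← ↲│  ↱ → ↓│ │↑│↓│   │ │
├─────┤ ╶─┬─┘ ╷ ╶─┐ └─┘ │ └─┐ └─┤
│     │↳ ↓│   │↑ ↰│↳ → ↑│↳ ↓│   │
│ ╶─┬─┴─┐ └───┴─┐ ├─────┼─╴ │ ╷ │
│   │   │↳ → → ↓│↑│↓ ← ↰│↓ ↲│ │ │
├─╴ │ ╷ └─┬───┐ │ │ ╶─┐ ╵ ┌─┴─┘ │
│   │ │   │   │↓│↑│↳ ↓│↑ ↲│     │
│ ╶─┘ └─┐ ╵ ╷ ╵ ╵ ├─╴ └───┴─╴ ╷ │
│       │   │  ↳ ↑│  ↳ Q      │ │
└───────┴───┴─────┴───────────┴─┘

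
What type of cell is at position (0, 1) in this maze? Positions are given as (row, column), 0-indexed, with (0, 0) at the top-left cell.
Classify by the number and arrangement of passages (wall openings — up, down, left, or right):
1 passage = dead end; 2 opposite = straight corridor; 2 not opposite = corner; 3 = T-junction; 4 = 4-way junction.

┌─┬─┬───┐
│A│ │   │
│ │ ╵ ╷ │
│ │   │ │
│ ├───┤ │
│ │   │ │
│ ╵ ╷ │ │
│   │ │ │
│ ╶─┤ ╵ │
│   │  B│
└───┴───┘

Checking cell at (0, 1):
Number of passages: 1
Cell type: dead end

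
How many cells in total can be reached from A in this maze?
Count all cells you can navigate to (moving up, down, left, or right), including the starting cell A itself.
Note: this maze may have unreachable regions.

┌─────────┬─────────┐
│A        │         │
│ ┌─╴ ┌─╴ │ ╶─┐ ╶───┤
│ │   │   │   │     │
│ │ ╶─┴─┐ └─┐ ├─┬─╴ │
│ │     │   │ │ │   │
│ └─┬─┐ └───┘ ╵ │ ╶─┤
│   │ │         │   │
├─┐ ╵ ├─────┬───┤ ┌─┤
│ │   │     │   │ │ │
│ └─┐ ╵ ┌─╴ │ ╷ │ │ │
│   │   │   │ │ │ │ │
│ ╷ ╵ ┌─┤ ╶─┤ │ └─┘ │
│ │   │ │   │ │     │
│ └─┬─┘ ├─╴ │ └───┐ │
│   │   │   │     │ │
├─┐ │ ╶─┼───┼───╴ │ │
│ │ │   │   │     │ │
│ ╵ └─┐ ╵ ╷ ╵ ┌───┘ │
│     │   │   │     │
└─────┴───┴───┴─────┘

Using BFS/flood-fill to find all reachable cells from A:
Maze size: 10 × 10 = 100 total cells
32 cell(s) are walled off and cannot be reached from A.
Reachable cells: 68

Reachable region (· marks reachable cells):

┌─────────┬─────────┐
│A · · · ·│· · · · ·│
│ ┌─╴ ┌─╴ │ ╶─┐ ╶───┤
│·│· ·│· ·│· ·│· · ·│
│ │ ╶─┴─┐ └─┐ ├─┬─╴ │
│·│· · ·│· ·│·│·│· ·│
│ └─┬─┐ └───┘ ╵ │ ╶─┤
│· ·│·│· · · · ·│· ·│
├─┐ ╵ ├─────┬───┤ ┌─┤
│·│· ·│· · ·│   │·│ │
│ └─┐ ╵ ┌─╴ │ ╷ │ │ │
│· ·│· ·│· ·│ │ │·│ │
│ ╷ ╵ ┌─┤ ╶─┤ │ └─┘ │
│·│· ·│ │· ·│ │     │
│ └─┬─┘ ├─╴ │ └───┐ │
│· ·│   │· ·│     │ │
├─┐ │ ╶─┼───┼───╴ │ │
│·│·│   │   │     │ │
│ ╵ └─┐ ╵ ╷ ╵ ┌───┘ │
│· · ·│   │   │     │
└─────┴───┴───┴─────┘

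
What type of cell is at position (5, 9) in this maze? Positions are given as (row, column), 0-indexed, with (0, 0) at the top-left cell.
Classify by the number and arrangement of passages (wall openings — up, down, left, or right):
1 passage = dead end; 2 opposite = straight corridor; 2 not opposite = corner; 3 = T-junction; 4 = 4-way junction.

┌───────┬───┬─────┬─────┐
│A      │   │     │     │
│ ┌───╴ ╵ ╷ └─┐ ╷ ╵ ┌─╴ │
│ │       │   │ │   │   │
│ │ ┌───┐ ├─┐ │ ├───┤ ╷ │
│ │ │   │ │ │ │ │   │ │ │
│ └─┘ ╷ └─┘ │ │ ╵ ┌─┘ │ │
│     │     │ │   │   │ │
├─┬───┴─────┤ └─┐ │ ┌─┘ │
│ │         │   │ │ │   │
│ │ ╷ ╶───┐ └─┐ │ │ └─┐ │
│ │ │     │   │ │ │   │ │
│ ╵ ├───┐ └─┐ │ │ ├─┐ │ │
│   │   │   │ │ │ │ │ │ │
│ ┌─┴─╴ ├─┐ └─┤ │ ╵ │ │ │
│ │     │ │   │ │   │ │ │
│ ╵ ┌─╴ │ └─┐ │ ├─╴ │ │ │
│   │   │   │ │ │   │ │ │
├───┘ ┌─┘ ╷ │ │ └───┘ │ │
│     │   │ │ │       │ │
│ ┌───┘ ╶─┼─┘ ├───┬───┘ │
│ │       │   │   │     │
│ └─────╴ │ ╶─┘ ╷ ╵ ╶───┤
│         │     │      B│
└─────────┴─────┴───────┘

Checking cell at (5, 9):
Number of passages: 2
Cell type: corner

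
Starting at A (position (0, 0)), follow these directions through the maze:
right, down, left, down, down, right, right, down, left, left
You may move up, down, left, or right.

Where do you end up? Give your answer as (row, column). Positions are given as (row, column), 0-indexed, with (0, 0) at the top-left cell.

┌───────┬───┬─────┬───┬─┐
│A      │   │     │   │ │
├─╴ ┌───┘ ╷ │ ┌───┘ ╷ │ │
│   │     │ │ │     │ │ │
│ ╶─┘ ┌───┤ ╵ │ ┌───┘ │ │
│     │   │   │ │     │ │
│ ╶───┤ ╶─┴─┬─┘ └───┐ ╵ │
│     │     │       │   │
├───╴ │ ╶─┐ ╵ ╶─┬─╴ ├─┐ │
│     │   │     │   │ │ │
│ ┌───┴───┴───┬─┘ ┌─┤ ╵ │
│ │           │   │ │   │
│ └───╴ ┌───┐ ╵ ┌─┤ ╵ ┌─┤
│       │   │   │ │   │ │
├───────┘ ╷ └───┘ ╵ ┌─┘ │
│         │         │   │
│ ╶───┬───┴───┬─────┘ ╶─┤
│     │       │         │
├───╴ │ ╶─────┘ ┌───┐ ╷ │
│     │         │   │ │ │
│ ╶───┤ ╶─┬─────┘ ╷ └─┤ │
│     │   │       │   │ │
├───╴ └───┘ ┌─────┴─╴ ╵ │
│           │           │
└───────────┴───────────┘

Following directions step by step:
Start: (0, 0)
  right: (0, 0) → (0, 1)
  down: (0, 1) → (1, 1)
  left: (1, 1) → (1, 0)
  down: (1, 0) → (2, 0)
  down: (2, 0) → (3, 0)
  right: (3, 0) → (3, 1)
  right: (3, 1) → (3, 2)
  down: (3, 2) → (4, 2)
  left: (4, 2) → (4, 1)
  left: (4, 1) → (4, 0)
Final position: (4, 0)

Path taken:

┌───────┬───┬─────┬───┬─┐
│A ↓    │   │     │   │ │
├─╴ ┌───┘ ╷ │ ┌───┘ ╷ │ │
│↓ ↲│     │ │ │     │ │ │
│ ╶─┘ ┌───┤ ╵ │ ┌───┘ │ │
│↓    │   │   │ │     │ │
│ ╶───┤ ╶─┴─┬─┘ └───┐ ╵ │
│↳ → ↓│     │       │   │
├───╴ │ ╶─┐ ╵ ╶─┬─╴ ├─┐ │
│B ← ↲│   │     │   │ │ │
│ ┌───┴───┴───┬─┘ ┌─┤ ╵ │
│ │           │   │ │   │
│ └───╴ ┌───┐ ╵ ┌─┤ ╵ ┌─┤
│       │   │   │ │   │ │
├───────┘ ╷ └───┘ ╵ ┌─┘ │
│         │         │   │
│ ╶───┬───┴───┬─────┘ ╶─┤
│     │       │         │
├───╴ │ ╶─────┘ ┌───┐ ╷ │
│     │         │   │ │ │
│ ╶───┤ ╶─┬─────┘ ╷ └─┤ │
│     │   │       │   │ │
├───╴ └───┘ ┌─────┴─╴ ╵ │
│           │           │
└───────────┴───────────┘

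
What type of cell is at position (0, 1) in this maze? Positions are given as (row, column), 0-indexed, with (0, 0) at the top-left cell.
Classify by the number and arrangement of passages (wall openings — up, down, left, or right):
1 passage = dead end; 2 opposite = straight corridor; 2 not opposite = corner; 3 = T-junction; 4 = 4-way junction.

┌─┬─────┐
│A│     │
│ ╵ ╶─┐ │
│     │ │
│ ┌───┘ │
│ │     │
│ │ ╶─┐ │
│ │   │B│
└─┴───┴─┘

Checking cell at (0, 1):
Number of passages: 2
Cell type: corner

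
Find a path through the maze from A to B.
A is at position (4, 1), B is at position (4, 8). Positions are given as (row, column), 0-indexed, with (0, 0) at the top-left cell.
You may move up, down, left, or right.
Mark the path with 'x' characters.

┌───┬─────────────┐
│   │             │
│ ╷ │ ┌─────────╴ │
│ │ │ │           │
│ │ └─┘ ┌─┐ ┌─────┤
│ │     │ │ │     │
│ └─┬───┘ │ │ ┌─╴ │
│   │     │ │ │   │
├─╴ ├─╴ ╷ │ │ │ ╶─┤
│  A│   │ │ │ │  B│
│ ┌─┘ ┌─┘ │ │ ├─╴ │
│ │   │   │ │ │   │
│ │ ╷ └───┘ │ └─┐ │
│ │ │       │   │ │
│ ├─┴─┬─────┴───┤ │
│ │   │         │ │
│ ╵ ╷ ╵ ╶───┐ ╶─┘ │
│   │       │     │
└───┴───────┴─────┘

Finding the shortest path from (4, 1) to (4, 8):
Path length: 21 steps
Directions: left → down → down → down → down → right → up → right → down → right → up → right → right → right → down → right → right → up → up → up → up

Solution:

┌───┬─────────────┐
│   │             │
│ ╷ │ ┌─────────╴ │
│ │ │ │           │
│ │ └─┘ ┌─┐ ┌─────┤
│ │     │ │ │     │
│ └─┬───┘ │ │ ┌─╴ │
│   │     │ │ │   │
├─╴ ├─╴ ╷ │ │ │ ╶─┤
│x A│   │ │ │ │  B│
│ ┌─┘ ┌─┘ │ │ ├─╴ │
│x│   │   │ │ │  x│
│ │ ╷ └───┘ │ └─┐ │
│x│ │       │   │x│
│ ├─┴─┬─────┴───┤ │
│x│x x│x x x x  │x│
│ ╵ ╷ ╵ ╶───┐ ╶─┘ │
│x x│x x    │x x x│
└───┴───────┴─────┘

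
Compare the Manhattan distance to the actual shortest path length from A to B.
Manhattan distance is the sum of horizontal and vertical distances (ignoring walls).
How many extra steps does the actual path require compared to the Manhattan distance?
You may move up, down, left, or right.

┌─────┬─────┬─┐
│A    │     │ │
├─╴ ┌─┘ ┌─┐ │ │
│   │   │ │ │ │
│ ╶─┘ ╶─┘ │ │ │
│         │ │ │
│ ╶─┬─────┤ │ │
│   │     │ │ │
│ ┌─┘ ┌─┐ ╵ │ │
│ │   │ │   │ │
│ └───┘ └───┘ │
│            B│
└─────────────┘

Manhattan distance: |5 - 0| + |6 - 0| = 11
Actual path length: 13
Extra steps: 13 - 11 = 2

Solution:

┌─────┬─────┬─┐
│A ↓  │     │ │
├─╴ ┌─┘ ┌─┐ │ │
│↓ ↲│   │ │ │ │
│ ╶─┘ ╶─┘ │ │ │
│↓        │ │ │
│ ╶─┬─────┤ │ │
│↓  │     │ │ │
│ ┌─┘ ┌─┐ ╵ │ │
│↓│   │ │   │ │
│ └───┘ └───┘ │
│↳ → → → → → B│
└─────────────┘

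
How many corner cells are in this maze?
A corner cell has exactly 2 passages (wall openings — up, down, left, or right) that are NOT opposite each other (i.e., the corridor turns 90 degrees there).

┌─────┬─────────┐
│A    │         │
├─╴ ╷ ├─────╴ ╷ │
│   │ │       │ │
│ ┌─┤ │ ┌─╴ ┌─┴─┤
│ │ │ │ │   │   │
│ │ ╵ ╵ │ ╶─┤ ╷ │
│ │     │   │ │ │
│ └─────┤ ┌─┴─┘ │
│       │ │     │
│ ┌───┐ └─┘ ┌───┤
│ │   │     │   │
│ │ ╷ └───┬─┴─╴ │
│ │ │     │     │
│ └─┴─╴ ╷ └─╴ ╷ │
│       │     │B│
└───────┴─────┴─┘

Counting corner cells (2 non-opposite passages):
Total corners: 26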